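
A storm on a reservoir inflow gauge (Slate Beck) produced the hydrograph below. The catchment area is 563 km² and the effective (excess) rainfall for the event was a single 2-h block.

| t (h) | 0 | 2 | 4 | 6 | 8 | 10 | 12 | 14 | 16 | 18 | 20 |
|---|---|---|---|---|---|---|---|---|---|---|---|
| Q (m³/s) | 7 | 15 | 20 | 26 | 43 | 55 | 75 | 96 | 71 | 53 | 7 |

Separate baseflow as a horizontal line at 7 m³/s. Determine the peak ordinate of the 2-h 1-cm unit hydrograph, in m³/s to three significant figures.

U_p ≈ 178 m³/s

Direct runoff: 0.0, 8.0, 13.0, 19.0, 36.0, 48.0, 68.0, 89.0, 64.0, 46.0, 0.0 m³/s; ΣQ_DR = 391.0 m³/s, peak = 89.0 m³/s.
Runoff depth d = ΣQ_DR·Δt / A = 391.0 × 7200 / (563 km²) = 5.000 mm.
The 1-cm UH is the DRH scaled by (10 mm)/d, so U_p = 89.0 × 10/5.000 = 178 m³/s.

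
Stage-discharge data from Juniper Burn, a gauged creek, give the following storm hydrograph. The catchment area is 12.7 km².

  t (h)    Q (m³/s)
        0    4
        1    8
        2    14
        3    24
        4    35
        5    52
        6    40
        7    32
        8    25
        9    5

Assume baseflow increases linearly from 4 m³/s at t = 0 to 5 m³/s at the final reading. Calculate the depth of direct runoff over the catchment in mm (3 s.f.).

Direct runoff: 0.00, 3.89, 9.78, 19.67, 30.56, 47.44, 35.33, 27.22, 20.11, 0.00 m³/s; ΣQ_DR = 194.0 m³/s.
V = ΣQ_DR · Δt = 194.0 × 3600 s = 6.984 × 10^5 m³.
Over A = 12.7 km², depth = V / A = 55.0 mm.

d ≈ 55.0 mm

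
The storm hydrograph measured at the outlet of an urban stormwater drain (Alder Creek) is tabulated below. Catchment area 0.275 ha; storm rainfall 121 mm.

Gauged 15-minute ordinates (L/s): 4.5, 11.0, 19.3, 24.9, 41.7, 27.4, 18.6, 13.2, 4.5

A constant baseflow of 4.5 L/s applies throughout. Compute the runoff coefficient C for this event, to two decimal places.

ΣQ_DR = 124.6 L/s; V = ΣQ_DR·Δt = 1.121 × 10^5 L.
Runoff depth d = V / A = 40.78 mm.
C = d / P = 40.78 / 121 = 0.34.

C ≈ 0.34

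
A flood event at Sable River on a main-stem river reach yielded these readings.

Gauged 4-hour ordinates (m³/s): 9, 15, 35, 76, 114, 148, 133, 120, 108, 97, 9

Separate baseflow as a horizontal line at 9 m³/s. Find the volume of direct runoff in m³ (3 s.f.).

V ≈ 1.10 × 10^7 m³

Direct-runoff ordinates (Q − Q_b): 0.0, 6.0, 26.0, 67.0, 105.0, 139.0, 124.0, 111.0, 99.0, 88.0, 0.0 m³/s.
ΣQ_DR = 765.0 m³/s.
With Δt = 4 h = 14400 s, V = ΣQ_DR · Δt = 765.0 × 14400 = 1.10 × 10^7 m³.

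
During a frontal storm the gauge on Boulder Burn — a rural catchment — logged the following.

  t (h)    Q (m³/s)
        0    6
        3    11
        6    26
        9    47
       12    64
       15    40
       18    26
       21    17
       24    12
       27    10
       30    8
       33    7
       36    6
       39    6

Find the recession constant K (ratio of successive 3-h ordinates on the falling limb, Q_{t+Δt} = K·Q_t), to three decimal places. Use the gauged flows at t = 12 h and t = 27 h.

Using the recession-limb readings at t = 12 h and t = 27 h: Q falls from 64 to 10 m³/s over 5 intervals.
K = (Q₂/Q₁)^(1/5) = (10/64)^(1/5) = 0.690.

K ≈ 0.690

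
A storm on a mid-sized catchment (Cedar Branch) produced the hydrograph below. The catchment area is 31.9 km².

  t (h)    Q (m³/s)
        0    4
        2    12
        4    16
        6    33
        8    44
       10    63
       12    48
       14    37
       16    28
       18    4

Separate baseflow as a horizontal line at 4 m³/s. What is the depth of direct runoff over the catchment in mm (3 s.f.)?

d ≈ 56.2 mm

Direct runoff: 0.0, 8.0, 12.0, 29.0, 40.0, 59.0, 44.0, 33.0, 24.0, 0.0 m³/s; ΣQ_DR = 249.0 m³/s.
V = ΣQ_DR · Δt = 249.0 × 7200 s = 1.793 × 10^6 m³.
Over A = 31.9 km², depth = V / A = 56.2 mm.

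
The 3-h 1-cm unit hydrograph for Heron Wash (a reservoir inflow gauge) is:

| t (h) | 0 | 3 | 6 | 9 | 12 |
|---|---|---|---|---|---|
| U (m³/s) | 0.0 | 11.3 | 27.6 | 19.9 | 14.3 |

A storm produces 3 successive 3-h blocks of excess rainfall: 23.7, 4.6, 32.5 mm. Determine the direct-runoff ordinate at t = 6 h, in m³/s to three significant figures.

Q ≈ 70.6 m³/s

By discrete convolution, Q_j = Σ (P_i / 10 mm) · U_{j−i}.
At t = 6 h (j=2): Q = (23.7/10)·27.6 + (4.6/10)·11.3 + (32.5/10)·0.0 = 70.6 m³/s.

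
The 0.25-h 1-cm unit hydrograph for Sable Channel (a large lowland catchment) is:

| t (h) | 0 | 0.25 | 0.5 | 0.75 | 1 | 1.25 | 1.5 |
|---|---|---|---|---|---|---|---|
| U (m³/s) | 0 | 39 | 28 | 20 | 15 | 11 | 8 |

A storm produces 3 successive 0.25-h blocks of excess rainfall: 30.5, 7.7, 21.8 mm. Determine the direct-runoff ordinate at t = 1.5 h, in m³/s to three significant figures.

Q ≈ 65.6 m³/s

By discrete convolution, Q_j = Σ (P_i / 10 mm) · U_{j−i}.
At t = 1.5 h (j=6): Q = (30.5/10)·8 + (7.7/10)·11 + (21.8/10)·15 = 65.6 m³/s.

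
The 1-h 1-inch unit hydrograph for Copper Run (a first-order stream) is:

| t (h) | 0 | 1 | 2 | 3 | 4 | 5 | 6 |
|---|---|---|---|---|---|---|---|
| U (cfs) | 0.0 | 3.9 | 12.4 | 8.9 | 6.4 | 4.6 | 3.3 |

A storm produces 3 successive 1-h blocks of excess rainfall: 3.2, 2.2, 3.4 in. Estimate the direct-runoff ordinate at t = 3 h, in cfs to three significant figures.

Q ≈ 69.0 cfs

By discrete convolution, Q_j = Σ (P_i / 1 in) · U_{j−i}.
At t = 3 h (j=3): Q = (3.2/1)·8.9 + (2.2/1)·12.4 + (3.4/1)·3.9 = 69.0 cfs.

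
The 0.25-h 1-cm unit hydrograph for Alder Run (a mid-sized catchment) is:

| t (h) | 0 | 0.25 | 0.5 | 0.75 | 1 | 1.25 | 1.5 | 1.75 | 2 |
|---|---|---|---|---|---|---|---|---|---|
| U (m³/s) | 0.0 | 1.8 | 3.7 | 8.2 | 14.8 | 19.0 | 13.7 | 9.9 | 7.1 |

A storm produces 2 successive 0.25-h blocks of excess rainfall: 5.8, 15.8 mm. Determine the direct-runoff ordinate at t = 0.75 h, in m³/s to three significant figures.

By discrete convolution, Q_j = Σ (P_i / 10 mm) · U_{j−i}.
At t = 0.75 h (j=3): Q = (5.8/10)·8.2 + (15.8/10)·3.7 = 10.6 m³/s.

Q ≈ 10.6 m³/s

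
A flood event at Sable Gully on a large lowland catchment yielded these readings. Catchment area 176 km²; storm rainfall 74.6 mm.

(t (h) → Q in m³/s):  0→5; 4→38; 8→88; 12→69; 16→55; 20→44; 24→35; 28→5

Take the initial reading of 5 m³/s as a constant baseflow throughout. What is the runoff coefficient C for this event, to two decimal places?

ΣQ_DR = 299.0 m³/s; V = ΣQ_DR·Δt = 4.306 × 10^6 m³.
Runoff depth d = V / A = 24.46 mm.
C = d / P = 24.46 / 74.6 = 0.33.

C ≈ 0.33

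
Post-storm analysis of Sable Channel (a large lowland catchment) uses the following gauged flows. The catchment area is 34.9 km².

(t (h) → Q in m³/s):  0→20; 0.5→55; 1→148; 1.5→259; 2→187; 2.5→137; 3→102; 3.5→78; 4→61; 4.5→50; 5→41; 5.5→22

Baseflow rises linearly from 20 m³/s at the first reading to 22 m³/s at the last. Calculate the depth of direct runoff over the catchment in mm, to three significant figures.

Direct runoff: 0.00, 34.82, 127.64, 238.45, 166.27, 116.09, 80.91, 56.73, 39.55, 28.36, 19.18, 0.00 m³/s; ΣQ_DR = 908.0 m³/s.
V = ΣQ_DR · Δt = 908.0 × 1800 s = 1.634 × 10^6 m³.
Over A = 34.9 km², depth = V / A = 46.8 mm.

d ≈ 46.8 mm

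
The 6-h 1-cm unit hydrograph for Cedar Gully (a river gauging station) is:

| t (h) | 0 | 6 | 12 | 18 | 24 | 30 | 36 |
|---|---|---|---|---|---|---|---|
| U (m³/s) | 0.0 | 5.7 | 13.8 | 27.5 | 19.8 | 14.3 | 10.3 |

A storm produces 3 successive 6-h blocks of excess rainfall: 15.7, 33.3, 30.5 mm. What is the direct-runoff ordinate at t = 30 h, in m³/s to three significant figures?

By discrete convolution, Q_j = Σ (P_i / 10 mm) · U_{j−i}.
At t = 30 h (j=5): Q = (15.7/10)·14.3 + (33.3/10)·19.8 + (30.5/10)·27.5 = 172 m³/s.

Q ≈ 172 m³/s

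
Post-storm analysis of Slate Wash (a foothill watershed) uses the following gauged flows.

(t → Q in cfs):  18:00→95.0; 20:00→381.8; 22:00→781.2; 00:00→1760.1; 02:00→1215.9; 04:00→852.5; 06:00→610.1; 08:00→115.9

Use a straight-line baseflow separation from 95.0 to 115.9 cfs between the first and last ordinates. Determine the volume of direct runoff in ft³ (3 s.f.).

Direct-runoff ordinates (Q − Q_b): 0.00, 283.81, 680.23, 1656.14, 1108.96, 742.57, 497.19, 0.00 cfs.
ΣQ_DR = 4969 cfs.
With Δt = 2 h = 7200 s, V = ΣQ_DR · Δt = 4969 × 7200 = 3.58 × 10^7 ft³.

V ≈ 3.58 × 10^7 ft³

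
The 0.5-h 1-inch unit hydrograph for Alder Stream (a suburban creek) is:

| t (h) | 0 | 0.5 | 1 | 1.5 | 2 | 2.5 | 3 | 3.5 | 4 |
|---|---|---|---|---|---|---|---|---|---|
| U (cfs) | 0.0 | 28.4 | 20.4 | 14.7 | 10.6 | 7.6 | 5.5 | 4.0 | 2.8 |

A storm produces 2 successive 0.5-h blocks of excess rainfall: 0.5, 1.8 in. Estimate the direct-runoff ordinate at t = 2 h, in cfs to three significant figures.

Q ≈ 31.8 cfs

By discrete convolution, Q_j = Σ (P_i / 1 in) · U_{j−i}.
At t = 2 h (j=4): Q = (0.5/1)·10.6 + (1.8/1)·14.7 = 31.8 cfs.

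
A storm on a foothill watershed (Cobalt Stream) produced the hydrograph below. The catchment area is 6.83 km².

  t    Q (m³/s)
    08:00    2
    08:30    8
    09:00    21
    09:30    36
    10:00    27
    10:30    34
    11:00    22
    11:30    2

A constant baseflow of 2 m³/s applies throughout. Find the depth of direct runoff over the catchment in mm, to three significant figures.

Direct runoff: 0.0, 6.0, 19.0, 34.0, 25.0, 32.0, 20.0, 0.0 m³/s; ΣQ_DR = 136.0 m³/s.
V = ΣQ_DR · Δt = 136.0 × 1800 s = 2.448 × 10^5 m³.
Over A = 6.83 km², depth = V / A = 35.8 mm.

d ≈ 35.8 mm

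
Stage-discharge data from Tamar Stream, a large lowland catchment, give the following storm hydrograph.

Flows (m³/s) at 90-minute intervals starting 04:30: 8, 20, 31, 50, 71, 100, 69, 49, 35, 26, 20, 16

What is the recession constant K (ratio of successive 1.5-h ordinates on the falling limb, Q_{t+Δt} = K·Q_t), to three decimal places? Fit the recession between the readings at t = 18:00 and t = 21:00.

Using the recession-limb readings at t = 18:00 and t = 21:00: Q falls from 26 to 16 m³/s over 2 intervals.
K = (Q₂/Q₁)^(1/2) = (16/26)^(1/2) = 0.784.

K ≈ 0.784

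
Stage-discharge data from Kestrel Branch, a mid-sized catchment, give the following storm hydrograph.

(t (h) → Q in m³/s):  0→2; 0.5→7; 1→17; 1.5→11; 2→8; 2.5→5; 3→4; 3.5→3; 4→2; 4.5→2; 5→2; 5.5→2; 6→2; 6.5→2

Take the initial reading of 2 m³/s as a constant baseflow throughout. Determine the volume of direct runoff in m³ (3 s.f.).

Direct-runoff ordinates (Q − Q_b): 0.0, 5.0, 15.0, 9.0, 6.0, 3.0, 2.0, 1.0, 0.0, 0.0, 0.0, 0.0, 0.0, 0.0 m³/s.
ΣQ_DR = 41.00 m³/s.
With Δt = 0.5 h = 1800 s, V = ΣQ_DR · Δt = 41.00 × 1800 = 73800 m³.

V ≈ 73800 m³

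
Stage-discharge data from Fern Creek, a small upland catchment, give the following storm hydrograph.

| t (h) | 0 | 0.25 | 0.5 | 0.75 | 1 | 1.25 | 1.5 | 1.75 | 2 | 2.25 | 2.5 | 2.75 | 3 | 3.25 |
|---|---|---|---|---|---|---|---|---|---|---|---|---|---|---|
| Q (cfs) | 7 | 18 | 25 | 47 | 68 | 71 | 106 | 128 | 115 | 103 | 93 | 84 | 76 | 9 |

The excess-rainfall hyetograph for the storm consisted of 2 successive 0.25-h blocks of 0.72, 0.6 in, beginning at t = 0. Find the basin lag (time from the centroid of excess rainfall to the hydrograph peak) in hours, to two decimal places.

t_L ≈ 1.51 h

Centroid of excess rainfall: t_c = Σ P_i·t̄_i / ΣP_i = 0.2386 h (block centres at 0.125, 0.375 h).
Hydrograph peak occurs at t = 1.75 h, so basin lag t_L = 1.75 − 0.2386 = 1.51 h.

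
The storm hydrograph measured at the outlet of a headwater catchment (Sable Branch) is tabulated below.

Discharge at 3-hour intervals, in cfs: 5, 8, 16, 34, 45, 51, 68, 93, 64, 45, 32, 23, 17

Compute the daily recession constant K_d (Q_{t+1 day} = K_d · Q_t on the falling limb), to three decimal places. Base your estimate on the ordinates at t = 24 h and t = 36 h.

K_d ≈ 0.071

Between t = 24 h and t = 36 h the flow falls from 64 to 17 cfs over 4×3 h = 12 h.
Per-interval ratio K = (17/64)^(1/4) = 0.7179; K_d = K^(24/3) = 0.071.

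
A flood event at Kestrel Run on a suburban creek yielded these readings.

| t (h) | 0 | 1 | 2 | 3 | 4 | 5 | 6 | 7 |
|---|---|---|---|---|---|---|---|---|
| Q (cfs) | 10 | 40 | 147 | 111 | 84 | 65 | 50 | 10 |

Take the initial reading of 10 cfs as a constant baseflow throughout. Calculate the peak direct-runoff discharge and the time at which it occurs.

Subtracting baseflow gives direct-runoff ordinates: 0.0, 30.0, 137.0, 101.0, 74.0, 55.0, 40.0, 0.0 cfs.
The maximum is 137.0 cfs, occurring at the reading for t = 2 h.

Q_p = 137.0 cfs at t = 2 h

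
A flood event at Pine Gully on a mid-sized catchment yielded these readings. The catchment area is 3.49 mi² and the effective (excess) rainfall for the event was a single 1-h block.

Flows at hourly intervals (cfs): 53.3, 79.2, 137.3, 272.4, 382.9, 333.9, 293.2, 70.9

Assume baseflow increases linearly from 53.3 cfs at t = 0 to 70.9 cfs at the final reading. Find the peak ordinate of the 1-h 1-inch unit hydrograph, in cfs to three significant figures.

Direct runoff: 0.00, 23.39, 78.97, 211.56, 319.54, 268.03, 224.81, 0.00 cfs; ΣQ_DR = 1126 cfs, peak = 319.54 cfs.
Runoff depth d = ΣQ_DR·Δt / A = 1126 × 3600 / (3.49 mi²) = 0.5001 in.
The 1-inch UH is the DRH scaled by (1 in)/d, so U_p = 319.54 × 1/0.5001 = 639 cfs.

U_p ≈ 639 cfs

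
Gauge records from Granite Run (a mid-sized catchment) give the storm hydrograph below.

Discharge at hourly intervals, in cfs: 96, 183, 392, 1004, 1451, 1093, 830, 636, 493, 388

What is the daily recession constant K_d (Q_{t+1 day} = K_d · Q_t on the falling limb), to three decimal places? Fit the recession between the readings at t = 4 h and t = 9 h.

Between t = 4 h and t = 9 h the flow falls from 1451 to 388 cfs over 5×1 h = 5 h.
Per-interval ratio K = (388/1451)^(1/5) = 0.7681; K_d = K^(24/1) = 0.002.

K_d ≈ 0.002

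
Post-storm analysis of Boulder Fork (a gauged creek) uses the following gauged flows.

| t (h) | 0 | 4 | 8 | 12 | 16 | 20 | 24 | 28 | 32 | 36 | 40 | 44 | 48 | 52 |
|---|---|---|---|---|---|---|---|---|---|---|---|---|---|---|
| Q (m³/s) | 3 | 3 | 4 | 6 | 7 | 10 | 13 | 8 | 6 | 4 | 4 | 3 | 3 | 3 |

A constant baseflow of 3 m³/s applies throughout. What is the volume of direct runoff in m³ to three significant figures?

V ≈ 5.04 × 10^5 m³

Direct-runoff ordinates (Q − Q_b): 0.0, 0.0, 1.0, 3.0, 4.0, 7.0, 10.0, 5.0, 3.0, 1.0, 1.0, 0.0, 0.0, 0.0 m³/s.
ΣQ_DR = 35.00 m³/s.
With Δt = 4 h = 14400 s, V = ΣQ_DR · Δt = 35.00 × 14400 = 5.04 × 10^5 m³.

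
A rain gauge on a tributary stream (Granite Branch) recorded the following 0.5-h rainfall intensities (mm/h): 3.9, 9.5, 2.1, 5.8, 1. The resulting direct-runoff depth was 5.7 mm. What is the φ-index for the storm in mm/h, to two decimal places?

Only the 3 blocks with intensity above φ contribute runoff: 3.9, 9.5, 5.8 mm/h.
Σ(I−φ)·Δt = d  ⇒  (3.9+9.5+5.8 − 3φ)·0.5 = 5.7
φ = (19.20 − 5.7/0.5) / 3 = 2.60 mm/h.

φ ≈ 2.60 mm/h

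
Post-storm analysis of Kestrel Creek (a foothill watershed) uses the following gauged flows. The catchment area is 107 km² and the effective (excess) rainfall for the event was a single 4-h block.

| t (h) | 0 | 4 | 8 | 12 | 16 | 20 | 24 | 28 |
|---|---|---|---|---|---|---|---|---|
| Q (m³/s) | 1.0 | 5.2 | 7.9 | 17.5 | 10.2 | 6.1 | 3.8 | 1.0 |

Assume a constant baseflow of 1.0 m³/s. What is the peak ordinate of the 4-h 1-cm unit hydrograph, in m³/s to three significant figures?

U_p ≈ 27.4 m³/s

Direct runoff: 0.0, 4.2, 6.9, 16.5, 9.2, 5.1, 2.8, 0.0 m³/s; ΣQ_DR = 44.70 m³/s, peak = 16.5 m³/s.
Runoff depth d = ΣQ_DR·Δt / A = 44.70 × 14400 / (107 km²) = 6.016 mm.
The 1-cm UH is the DRH scaled by (10 mm)/d, so U_p = 16.5 × 10/6.016 = 27.4 m³/s.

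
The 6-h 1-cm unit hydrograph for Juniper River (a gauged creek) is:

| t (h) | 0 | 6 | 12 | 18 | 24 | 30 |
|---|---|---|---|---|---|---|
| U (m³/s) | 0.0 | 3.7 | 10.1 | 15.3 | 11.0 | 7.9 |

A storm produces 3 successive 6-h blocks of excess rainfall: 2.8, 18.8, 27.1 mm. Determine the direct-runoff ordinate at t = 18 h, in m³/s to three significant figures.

Q ≈ 33.3 m³/s

By discrete convolution, Q_j = Σ (P_i / 10 mm) · U_{j−i}.
At t = 18 h (j=3): Q = (2.8/10)·15.3 + (18.8/10)·10.1 + (27.1/10)·3.7 = 33.3 m³/s.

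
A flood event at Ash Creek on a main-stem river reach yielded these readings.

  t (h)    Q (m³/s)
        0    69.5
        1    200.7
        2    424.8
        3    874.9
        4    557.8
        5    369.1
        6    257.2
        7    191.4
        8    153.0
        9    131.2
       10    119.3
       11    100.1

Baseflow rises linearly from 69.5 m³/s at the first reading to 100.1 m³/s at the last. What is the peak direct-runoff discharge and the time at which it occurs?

Subtracting baseflow gives direct-runoff ordinates: 0.00, 128.42, 349.74, 797.05, 477.17, 285.69, 171.01, 102.43, 61.25, 36.66, 21.98, 0.00 m³/s.
The maximum is 797.05 m³/s, occurring at the reading for t = 3 h.

Q_p = 797.05 m³/s at t = 3 h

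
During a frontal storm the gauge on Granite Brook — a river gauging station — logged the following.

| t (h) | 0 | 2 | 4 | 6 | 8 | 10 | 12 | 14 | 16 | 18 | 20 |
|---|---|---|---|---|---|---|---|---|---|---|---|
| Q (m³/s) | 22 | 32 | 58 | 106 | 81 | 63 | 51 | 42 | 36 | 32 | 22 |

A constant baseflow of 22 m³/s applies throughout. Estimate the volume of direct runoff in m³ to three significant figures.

Direct-runoff ordinates (Q − Q_b): 0.0, 10.0, 36.0, 84.0, 59.0, 41.0, 29.0, 20.0, 14.0, 10.0, 0.0 m³/s.
ΣQ_DR = 303.0 m³/s.
With Δt = 2 h = 7200 s, V = ΣQ_DR · Δt = 303.0 × 7200 = 2.18 × 10^6 m³.

V ≈ 2.18 × 10^6 m³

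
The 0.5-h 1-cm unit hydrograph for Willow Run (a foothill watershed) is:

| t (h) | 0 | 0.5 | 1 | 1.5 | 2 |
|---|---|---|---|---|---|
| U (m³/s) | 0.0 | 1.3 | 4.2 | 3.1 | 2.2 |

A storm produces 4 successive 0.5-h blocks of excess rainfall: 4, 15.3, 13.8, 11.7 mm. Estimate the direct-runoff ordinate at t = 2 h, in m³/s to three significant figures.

Q ≈ 12.9 m³/s

By discrete convolution, Q_j = Σ (P_i / 10 mm) · U_{j−i}.
At t = 2 h (j=4): Q = (4/10)·2.2 + (15.3/10)·3.1 + (13.8/10)·4.2 + (11.7/10)·1.3 = 12.9 m³/s.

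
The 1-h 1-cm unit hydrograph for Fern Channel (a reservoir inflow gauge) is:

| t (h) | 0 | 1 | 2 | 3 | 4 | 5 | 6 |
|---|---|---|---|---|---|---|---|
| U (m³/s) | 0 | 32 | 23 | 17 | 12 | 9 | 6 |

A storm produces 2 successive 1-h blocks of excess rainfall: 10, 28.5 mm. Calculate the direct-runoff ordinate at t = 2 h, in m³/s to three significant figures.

Q ≈ 114 m³/s

By discrete convolution, Q_j = Σ (P_i / 10 mm) · U_{j−i}.
At t = 2 h (j=2): Q = (10/10)·23 + (28.5/10)·32 = 114 m³/s.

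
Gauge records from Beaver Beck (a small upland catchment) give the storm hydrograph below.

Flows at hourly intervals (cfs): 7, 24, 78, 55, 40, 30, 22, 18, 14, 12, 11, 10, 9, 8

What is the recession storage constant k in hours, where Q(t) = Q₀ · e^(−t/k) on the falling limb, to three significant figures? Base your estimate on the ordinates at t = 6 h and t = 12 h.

On the falling limb, Q drops from 22 to 9 cfs between t = 6 h and t = 12 h (Δt = 6 h).
k = −Δt / ln(Q₂/Q₁) = −6 / ln(9/22) = 6.71 h.

k ≈ 6.71 h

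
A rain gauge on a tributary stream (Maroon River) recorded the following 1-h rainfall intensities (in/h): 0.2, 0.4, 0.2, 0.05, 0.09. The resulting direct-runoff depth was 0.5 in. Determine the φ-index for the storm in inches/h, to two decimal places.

φ ≈ 0.10 in/h

Only the 3 blocks with intensity above φ contribute runoff: 0.2, 0.4, 0.2 in/h.
Σ(I−φ)·Δt = d  ⇒  (0.2+0.4+0.2 − 3φ)·1 = 0.5
φ = (0.8000 − 0.5/1) / 3 = 0.10 in/h.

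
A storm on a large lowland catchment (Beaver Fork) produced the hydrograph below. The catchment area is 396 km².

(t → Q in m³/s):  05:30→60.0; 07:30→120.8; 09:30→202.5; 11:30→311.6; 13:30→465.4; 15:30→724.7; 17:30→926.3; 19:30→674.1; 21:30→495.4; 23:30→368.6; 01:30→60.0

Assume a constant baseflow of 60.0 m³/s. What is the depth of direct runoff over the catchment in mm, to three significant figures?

Direct runoff: 0.0, 60.8, 142.5, 251.6, 405.4, 664.7, 866.3, 614.1, 435.4, 308.6, 0.0 m³/s; ΣQ_DR = 3749 m³/s.
V = ΣQ_DR · Δt = 3749 × 7200 s = 2.700 × 10^7 m³.
Over A = 396 km², depth = V / A = 68.2 mm.

d ≈ 68.2 mm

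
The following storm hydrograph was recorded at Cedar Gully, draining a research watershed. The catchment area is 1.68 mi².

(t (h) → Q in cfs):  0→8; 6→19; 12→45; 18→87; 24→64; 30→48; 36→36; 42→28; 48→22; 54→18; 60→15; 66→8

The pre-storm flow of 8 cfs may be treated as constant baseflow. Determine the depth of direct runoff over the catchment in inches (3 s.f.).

d ≈ 1.67 in

Direct runoff: 0.0, 11.0, 37.0, 79.0, 56.0, 40.0, 28.0, 20.0, 14.0, 10.0, 7.0, 0.0 cfs; ΣQ_DR = 302.0 cfs.
V = ΣQ_DR · Δt = 302.0 × 21600 s = 6.523 × 10^6 ft³.
Over A = 1.68 mi², depth = V / A = 1.67 in.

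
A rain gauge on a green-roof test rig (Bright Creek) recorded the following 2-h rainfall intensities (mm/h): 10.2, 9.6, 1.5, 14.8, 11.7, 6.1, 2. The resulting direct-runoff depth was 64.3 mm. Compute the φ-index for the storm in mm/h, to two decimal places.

Only the 5 blocks with intensity above φ contribute runoff: 10.2, 9.6, 14.8, 11.7, 6.1 mm/h.
Σ(I−φ)·Δt = d  ⇒  (10.2+9.6+14.8+11.7+6.1 − 5φ)·2 = 64.3
φ = (52.40 − 64.3/2) / 5 = 4.05 mm/h.

φ ≈ 4.05 mm/h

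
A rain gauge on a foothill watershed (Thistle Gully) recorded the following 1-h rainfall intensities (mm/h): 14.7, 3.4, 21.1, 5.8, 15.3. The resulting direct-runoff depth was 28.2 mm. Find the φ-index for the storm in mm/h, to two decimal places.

φ ≈ 7.63 mm/h

Only the 3 blocks with intensity above φ contribute runoff: 14.7, 21.1, 15.3 mm/h.
Σ(I−φ)·Δt = d  ⇒  (14.7+21.1+15.3 − 3φ)·1 = 28.2
φ = (51.10 − 28.2/1) / 3 = 7.63 mm/h.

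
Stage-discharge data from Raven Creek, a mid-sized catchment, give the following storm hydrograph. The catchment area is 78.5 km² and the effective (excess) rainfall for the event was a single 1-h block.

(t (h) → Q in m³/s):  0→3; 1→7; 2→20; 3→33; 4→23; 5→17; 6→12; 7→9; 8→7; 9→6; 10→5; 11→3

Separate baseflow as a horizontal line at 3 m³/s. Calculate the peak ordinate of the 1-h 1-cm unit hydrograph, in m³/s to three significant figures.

Direct runoff: 0.0, 4.0, 17.0, 30.0, 20.0, 14.0, 9.0, 6.0, 4.0, 3.0, 2.0, 0.0 m³/s; ΣQ_DR = 109.0 m³/s, peak = 30.0 m³/s.
Runoff depth d = ΣQ_DR·Δt / A = 109.0 × 3600 / (78.5 km²) = 4.999 mm.
The 1-cm UH is the DRH scaled by (10 mm)/d, so U_p = 30.0 × 10/4.999 = 60.0 m³/s.

U_p ≈ 60.0 m³/s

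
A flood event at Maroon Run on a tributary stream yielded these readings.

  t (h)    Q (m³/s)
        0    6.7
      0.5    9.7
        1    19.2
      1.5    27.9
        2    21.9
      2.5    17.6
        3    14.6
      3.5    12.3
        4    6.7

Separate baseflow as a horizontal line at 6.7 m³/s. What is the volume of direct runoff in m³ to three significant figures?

Direct-runoff ordinates (Q − Q_b): 0.0, 3.0, 12.5, 21.2, 15.2, 10.9, 7.9, 5.6, 0.0 m³/s.
ΣQ_DR = 76.30 m³/s.
With Δt = 0.5 h = 1800 s, V = ΣQ_DR · Δt = 76.30 × 1800 = 1.37 × 10^5 m³.

V ≈ 1.37 × 10^5 m³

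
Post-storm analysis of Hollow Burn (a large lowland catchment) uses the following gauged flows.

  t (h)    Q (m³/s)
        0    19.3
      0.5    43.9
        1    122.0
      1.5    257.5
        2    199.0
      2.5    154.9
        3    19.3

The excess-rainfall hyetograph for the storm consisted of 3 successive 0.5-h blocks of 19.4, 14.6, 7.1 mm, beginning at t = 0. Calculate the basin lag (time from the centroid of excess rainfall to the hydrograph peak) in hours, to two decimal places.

t_L ≈ 0.90 h

Centroid of excess rainfall: t_c = Σ P_i·t̄_i / ΣP_i = 0.6004 h (block centres at 0.25, 0.75, 1.25 h).
Hydrograph peak occurs at t = 1.5 h, so basin lag t_L = 1.5 − 0.6004 = 0.90 h.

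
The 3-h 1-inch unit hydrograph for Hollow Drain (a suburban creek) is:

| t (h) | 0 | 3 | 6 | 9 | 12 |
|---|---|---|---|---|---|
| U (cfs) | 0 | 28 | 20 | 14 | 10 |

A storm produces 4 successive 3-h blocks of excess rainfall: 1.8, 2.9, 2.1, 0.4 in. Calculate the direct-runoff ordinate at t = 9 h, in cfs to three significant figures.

Q ≈ 142 cfs

By discrete convolution, Q_j = Σ (P_i / 1 in) · U_{j−i}.
At t = 9 h (j=3): Q = (1.8/1)·14 + (2.9/1)·20 + (2.1/1)·28 + (0.4/1)·0 = 142 cfs.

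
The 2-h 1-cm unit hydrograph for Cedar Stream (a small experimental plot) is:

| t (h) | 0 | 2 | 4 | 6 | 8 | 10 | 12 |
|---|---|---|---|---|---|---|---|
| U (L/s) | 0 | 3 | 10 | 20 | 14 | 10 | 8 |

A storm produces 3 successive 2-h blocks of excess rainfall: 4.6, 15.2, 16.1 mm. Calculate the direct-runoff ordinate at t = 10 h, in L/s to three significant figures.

Q ≈ 58.1 L/s

By discrete convolution, Q_j = Σ (P_i / 10 mm) · U_{j−i}.
At t = 10 h (j=5): Q = (4.6/10)·10 + (15.2/10)·14 + (16.1/10)·20 = 58.1 L/s.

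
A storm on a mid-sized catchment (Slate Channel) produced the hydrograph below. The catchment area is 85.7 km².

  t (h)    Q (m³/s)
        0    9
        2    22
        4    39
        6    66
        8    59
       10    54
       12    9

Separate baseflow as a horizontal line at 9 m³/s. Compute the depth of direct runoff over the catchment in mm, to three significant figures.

d ≈ 16.4 mm

Direct runoff: 0.0, 13.0, 30.0, 57.0, 50.0, 45.0, 0.0 m³/s; ΣQ_DR = 195.0 m³/s.
V = ΣQ_DR · Δt = 195.0 × 7200 s = 1.404 × 10^6 m³.
Over A = 85.7 km², depth = V / A = 16.4 mm.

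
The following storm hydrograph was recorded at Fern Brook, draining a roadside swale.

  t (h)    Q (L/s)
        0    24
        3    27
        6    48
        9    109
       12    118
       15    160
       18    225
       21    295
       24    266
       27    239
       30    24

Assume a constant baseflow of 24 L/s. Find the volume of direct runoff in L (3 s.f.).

V ≈ 1.37 × 10^7 L

Direct-runoff ordinates (Q − Q_b): 0.0, 3.0, 24.0, 85.0, 94.0, 136.0, 201.0, 271.0, 242.0, 215.0, 0.0 L/s.
ΣQ_DR = 1271 L/s.
With Δt = 3 h = 10800 s, V = ΣQ_DR · Δt = 1271 × 10800 = 1.37 × 10^7 L.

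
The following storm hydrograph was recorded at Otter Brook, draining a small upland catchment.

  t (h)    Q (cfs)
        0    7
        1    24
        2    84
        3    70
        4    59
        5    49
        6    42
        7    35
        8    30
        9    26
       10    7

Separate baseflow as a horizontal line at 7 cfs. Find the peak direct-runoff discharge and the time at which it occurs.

Subtracting baseflow gives direct-runoff ordinates: 0.0, 17.0, 77.0, 63.0, 52.0, 42.0, 35.0, 28.0, 23.0, 19.0, 0.0 cfs.
The maximum is 77.0 cfs, occurring at the reading for t = 2 h.

Q_p = 77.0 cfs at t = 2 h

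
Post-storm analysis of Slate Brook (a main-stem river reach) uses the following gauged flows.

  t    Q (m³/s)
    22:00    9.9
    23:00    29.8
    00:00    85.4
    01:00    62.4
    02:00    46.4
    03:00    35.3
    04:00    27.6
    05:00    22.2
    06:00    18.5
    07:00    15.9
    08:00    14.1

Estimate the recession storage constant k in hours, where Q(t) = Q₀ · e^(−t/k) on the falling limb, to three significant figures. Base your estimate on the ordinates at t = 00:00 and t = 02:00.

On the falling limb, Q drops from 85.4 to 46.4 m³/s between t = 00:00 and t = 02:00 (Δt = 2 h).
k = −Δt / ln(Q₂/Q₁) = −2 / ln(46.4/85.4) = 3.28 h.

k ≈ 3.28 h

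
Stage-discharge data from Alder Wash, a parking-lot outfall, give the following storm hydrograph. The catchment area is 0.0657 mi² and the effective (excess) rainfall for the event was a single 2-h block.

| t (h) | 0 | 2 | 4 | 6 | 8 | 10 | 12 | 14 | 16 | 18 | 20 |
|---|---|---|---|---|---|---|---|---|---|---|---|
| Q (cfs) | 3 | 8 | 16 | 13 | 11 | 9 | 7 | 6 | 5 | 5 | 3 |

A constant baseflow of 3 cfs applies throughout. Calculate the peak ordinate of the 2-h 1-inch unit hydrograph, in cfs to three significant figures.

U_p ≈ 5.20 cfs

Direct runoff: 0.0, 5.0, 13.0, 10.0, 8.0, 6.0, 4.0, 3.0, 2.0, 2.0, 0.0 cfs; ΣQ_DR = 53.00 cfs, peak = 13.0 cfs.
Runoff depth d = ΣQ_DR·Δt / A = 53.00 × 7200 / (0.0657 mi²) = 2.500 in.
The 1-inch UH is the DRH scaled by (1 in)/d, so U_p = 13.0 × 1/2.500 = 5.20 cfs.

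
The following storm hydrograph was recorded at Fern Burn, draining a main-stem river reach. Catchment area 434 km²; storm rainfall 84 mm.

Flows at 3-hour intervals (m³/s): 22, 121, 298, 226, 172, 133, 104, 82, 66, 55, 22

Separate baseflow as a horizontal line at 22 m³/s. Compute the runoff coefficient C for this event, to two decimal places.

C ≈ 0.31

ΣQ_DR = 1059 m³/s; V = ΣQ_DR·Δt = 1.144 × 10^7 m³.
Runoff depth d = V / A = 26.35 mm.
C = d / P = 26.35 / 84 = 0.31.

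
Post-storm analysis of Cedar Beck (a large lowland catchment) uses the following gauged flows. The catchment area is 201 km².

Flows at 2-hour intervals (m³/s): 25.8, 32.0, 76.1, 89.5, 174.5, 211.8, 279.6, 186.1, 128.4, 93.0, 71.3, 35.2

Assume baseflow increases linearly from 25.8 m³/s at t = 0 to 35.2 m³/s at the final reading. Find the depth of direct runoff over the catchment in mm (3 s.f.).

Direct runoff: 0.00, 5.35, 48.59, 61.14, 145.28, 181.73, 248.67, 154.32, 95.76, 59.51, 36.95, 0.00 m³/s; ΣQ_DR = 1037 m³/s.
V = ΣQ_DR · Δt = 1037 × 7200 s = 7.469 × 10^6 m³.
Over A = 201 km², depth = V / A = 37.2 mm.

d ≈ 37.2 mm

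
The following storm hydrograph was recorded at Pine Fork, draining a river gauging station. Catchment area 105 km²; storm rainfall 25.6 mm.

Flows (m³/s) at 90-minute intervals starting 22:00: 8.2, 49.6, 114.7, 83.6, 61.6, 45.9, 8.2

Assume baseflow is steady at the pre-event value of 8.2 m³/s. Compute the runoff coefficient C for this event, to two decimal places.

ΣQ_DR = 314.4 m³/s; V = ΣQ_DR·Δt = 1.698 × 10^6 m³.
Runoff depth d = V / A = 16.17 mm.
C = d / P = 16.17 / 25.6 = 0.63.

C ≈ 0.63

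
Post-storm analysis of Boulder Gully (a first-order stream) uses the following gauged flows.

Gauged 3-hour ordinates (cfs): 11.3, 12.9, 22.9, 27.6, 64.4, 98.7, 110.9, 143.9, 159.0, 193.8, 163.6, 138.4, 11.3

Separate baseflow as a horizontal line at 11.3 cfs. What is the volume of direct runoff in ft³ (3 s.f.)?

V ≈ 1.09 × 10^7 ft³

Direct-runoff ordinates (Q − Q_b): 0.0, 1.6, 11.6, 16.3, 53.1, 87.4, 99.6, 132.6, 147.7, 182.5, 152.3, 127.1, 0.0 cfs.
ΣQ_DR = 1012 cfs.
With Δt = 3 h = 10800 s, V = ΣQ_DR · Δt = 1012 × 10800 = 1.09 × 10^7 ft³.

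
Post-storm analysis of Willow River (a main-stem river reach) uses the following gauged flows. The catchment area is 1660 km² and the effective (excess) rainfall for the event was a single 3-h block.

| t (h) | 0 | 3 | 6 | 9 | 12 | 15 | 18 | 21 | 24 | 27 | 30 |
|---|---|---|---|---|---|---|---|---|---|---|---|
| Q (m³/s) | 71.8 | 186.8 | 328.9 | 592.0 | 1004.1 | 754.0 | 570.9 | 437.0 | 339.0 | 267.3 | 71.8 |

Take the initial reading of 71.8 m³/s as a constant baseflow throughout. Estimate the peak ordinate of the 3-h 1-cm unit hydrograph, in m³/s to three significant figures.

Direct runoff: 0.0, 115.0, 257.1, 520.2, 932.3, 682.2, 499.1, 365.2, 267.2, 195.5, 0.0 m³/s; ΣQ_DR = 3834 m³/s, peak = 932.3 m³/s.
Runoff depth d = ΣQ_DR·Δt / A = 3834 × 10800 / (1660 km²) = 24.94 mm.
The 1-cm UH is the DRH scaled by (10 mm)/d, so U_p = 932.3 × 10/24.94 = 374 m³/s.

U_p ≈ 374 m³/s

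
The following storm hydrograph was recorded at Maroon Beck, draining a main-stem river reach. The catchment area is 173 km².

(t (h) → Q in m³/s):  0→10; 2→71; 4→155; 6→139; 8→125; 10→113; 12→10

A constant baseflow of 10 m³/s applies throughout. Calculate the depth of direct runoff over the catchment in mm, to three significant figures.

Direct runoff: 0.0, 61.0, 145.0, 129.0, 115.0, 103.0, 0.0 m³/s; ΣQ_DR = 553.0 m³/s.
V = ΣQ_DR · Δt = 553.0 × 7200 s = 3.982 × 10^6 m³.
Over A = 173 km², depth = V / A = 23.0 mm.

d ≈ 23.0 mm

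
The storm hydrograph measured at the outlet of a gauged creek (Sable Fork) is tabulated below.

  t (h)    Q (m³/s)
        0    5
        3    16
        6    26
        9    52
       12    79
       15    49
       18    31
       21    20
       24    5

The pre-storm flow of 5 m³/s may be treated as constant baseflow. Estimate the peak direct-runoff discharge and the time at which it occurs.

Subtracting baseflow gives direct-runoff ordinates: 0.0, 11.0, 21.0, 47.0, 74.0, 44.0, 26.0, 15.0, 0.0 m³/s.
The maximum is 74.0 m³/s, occurring at the reading for t = 12 h.

Q_p = 74.0 m³/s at t = 12 h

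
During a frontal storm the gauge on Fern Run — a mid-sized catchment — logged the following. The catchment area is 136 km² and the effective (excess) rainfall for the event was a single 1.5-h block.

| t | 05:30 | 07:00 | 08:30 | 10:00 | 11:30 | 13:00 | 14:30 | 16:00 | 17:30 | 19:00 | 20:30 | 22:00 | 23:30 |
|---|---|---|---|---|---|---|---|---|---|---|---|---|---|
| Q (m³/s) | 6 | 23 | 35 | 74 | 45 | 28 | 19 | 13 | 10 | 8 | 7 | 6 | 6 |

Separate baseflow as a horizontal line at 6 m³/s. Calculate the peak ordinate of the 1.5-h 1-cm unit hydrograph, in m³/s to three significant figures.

Direct runoff: 0.0, 17.0, 29.0, 68.0, 39.0, 22.0, 13.0, 7.0, 4.0, 2.0, 1.0, 0.0, 0.0 m³/s; ΣQ_DR = 202.0 m³/s, peak = 68.0 m³/s.
Runoff depth d = ΣQ_DR·Δt / A = 202.0 × 5400 / (136 km²) = 8.021 mm.
The 1-cm UH is the DRH scaled by (10 mm)/d, so U_p = 68.0 × 10/8.021 = 84.8 m³/s.

U_p ≈ 84.8 m³/s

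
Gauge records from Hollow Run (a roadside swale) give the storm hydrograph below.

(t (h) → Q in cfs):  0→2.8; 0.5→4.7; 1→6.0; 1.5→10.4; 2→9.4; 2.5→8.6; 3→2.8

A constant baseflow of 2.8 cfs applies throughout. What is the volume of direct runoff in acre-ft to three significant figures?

Direct-runoff ordinates (Q − Q_b): 0.0, 1.9, 3.2, 7.6, 6.6, 5.8, 0.0 cfs.
ΣQ_DR = 25.10 cfs.
With Δt = 0.5 h = 1800 s, V = ΣQ_DR · Δt = 25.10 × 1800 = 45200 ft³ = 1.04 acre-ft.

V ≈ 1.04 acre-ft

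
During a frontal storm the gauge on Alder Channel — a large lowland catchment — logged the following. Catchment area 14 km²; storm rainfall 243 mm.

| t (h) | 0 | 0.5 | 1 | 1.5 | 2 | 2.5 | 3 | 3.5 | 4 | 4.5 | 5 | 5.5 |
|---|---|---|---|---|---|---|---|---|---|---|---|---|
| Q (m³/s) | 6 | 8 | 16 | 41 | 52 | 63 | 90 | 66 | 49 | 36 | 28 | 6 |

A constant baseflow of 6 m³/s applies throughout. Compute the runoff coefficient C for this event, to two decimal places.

ΣQ_DR = 389.0 m³/s; V = ΣQ_DR·Δt = 7.002 × 10^5 m³.
Runoff depth d = V / A = 50.01 mm.
C = d / P = 50.01 / 243 = 0.21.

C ≈ 0.21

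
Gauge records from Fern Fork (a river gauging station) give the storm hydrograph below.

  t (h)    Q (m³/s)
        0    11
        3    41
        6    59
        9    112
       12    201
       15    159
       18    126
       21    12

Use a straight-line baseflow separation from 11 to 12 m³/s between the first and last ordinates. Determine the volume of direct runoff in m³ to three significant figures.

V ≈ 6.79 × 10^6 m³

Direct-runoff ordinates (Q − Q_b): 0.00, 29.86, 47.71, 100.57, 189.43, 147.29, 114.14, 0.00 m³/s.
ΣQ_DR = 629.0 m³/s.
With Δt = 3 h = 10800 s, V = ΣQ_DR · Δt = 629.0 × 10800 = 6.79 × 10^6 m³.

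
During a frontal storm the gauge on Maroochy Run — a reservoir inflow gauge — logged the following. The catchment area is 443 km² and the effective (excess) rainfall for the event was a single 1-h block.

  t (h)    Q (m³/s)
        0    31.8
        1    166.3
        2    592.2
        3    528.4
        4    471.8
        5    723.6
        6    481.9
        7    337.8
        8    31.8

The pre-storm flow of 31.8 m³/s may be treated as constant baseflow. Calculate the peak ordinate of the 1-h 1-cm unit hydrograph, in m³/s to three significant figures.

U_p ≈ 276 m³/s

Direct runoff: 0.0, 134.5, 560.4, 496.6, 440.0, 691.8, 450.1, 306.0, 0.0 m³/s; ΣQ_DR = 3079 m³/s, peak = 691.8 m³/s.
Runoff depth d = ΣQ_DR·Δt / A = 3079 × 3600 / (443 km²) = 25.02 mm.
The 1-cm UH is the DRH scaled by (10 mm)/d, so U_p = 691.8 × 10/25.02 = 276 m³/s.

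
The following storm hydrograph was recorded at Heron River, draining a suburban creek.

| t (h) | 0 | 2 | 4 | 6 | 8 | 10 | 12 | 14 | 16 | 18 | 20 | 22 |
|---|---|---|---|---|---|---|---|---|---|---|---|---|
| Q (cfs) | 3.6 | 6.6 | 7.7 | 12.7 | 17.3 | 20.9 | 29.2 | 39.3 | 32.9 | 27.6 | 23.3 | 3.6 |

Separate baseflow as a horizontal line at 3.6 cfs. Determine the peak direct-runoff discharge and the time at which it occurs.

Q_p = 35.7 cfs at t = 14 h

Subtracting baseflow gives direct-runoff ordinates: 0.0, 3.0, 4.1, 9.1, 13.7, 17.3, 25.6, 35.7, 29.3, 24.0, 19.7, 0.0 cfs.
The maximum is 35.7 cfs, occurring at the reading for t = 14 h.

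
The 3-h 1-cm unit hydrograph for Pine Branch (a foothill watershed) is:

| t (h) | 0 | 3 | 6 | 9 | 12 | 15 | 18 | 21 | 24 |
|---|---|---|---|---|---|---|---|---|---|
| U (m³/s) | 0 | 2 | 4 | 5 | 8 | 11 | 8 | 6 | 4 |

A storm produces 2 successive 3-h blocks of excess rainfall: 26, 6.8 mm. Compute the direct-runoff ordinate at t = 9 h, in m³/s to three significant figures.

Q ≈ 15.7 m³/s

By discrete convolution, Q_j = Σ (P_i / 10 mm) · U_{j−i}.
At t = 9 h (j=3): Q = (26/10)·5 + (6.8/10)·4 = 15.7 m³/s.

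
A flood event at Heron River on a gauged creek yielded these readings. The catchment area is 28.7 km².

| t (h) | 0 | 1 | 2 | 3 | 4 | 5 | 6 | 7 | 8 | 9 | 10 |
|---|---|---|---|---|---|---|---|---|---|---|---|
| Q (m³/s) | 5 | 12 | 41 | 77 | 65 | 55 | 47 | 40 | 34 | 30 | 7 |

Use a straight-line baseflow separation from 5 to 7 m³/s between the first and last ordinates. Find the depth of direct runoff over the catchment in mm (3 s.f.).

d ≈ 43.5 mm

Direct runoff: 0.00, 6.80, 35.60, 71.40, 59.20, 49.00, 40.80, 33.60, 27.40, 23.20, 0.00 m³/s; ΣQ_DR = 347.0 m³/s.
V = ΣQ_DR · Δt = 347.0 × 3600 s = 1.249 × 10^6 m³.
Over A = 28.7 km², depth = V / A = 43.5 mm.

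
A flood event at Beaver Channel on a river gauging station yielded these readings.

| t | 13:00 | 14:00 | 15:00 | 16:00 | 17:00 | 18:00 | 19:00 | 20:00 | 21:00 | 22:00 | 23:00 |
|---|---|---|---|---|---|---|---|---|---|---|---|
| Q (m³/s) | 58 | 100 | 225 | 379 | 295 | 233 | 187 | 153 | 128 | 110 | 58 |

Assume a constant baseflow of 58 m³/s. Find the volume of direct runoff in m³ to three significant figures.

V ≈ 4.64 × 10^6 m³

Direct-runoff ordinates (Q − Q_b): 0.0, 42.0, 167.0, 321.0, 237.0, 175.0, 129.0, 95.0, 70.0, 52.0, 0.0 m³/s.
ΣQ_DR = 1288 m³/s.
With Δt = 1 h = 3600 s, V = ΣQ_DR · Δt = 1288 × 3600 = 4.64 × 10^6 m³.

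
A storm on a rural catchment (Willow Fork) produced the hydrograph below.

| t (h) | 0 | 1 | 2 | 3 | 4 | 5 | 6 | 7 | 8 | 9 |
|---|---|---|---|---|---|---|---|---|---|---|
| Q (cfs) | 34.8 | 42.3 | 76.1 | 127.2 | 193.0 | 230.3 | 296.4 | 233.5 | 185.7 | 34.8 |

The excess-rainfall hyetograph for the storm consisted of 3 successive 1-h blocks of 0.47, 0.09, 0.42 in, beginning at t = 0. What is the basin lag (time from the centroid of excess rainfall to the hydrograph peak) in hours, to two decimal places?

Centroid of excess rainfall: t_c = Σ P_i·t̄_i / ΣP_i = 1.4490 h (block centres at 0.5, 1.5, 2.5 h).
Hydrograph peak occurs at t = 6 h, so basin lag t_L = 6 − 1.4490 = 4.55 h.

t_L ≈ 4.55 h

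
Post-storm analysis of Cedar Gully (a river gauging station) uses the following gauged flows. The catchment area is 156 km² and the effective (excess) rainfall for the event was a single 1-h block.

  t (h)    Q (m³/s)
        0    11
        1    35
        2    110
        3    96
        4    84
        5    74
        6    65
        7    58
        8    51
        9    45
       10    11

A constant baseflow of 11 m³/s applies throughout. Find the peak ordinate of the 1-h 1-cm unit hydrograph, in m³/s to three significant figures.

Direct runoff: 0.0, 24.0, 99.0, 85.0, 73.0, 63.0, 54.0, 47.0, 40.0, 34.0, 0.0 m³/s; ΣQ_DR = 519.0 m³/s, peak = 99.0 m³/s.
Runoff depth d = ΣQ_DR·Δt / A = 519.0 × 3600 / (156 km²) = 11.98 mm.
The 1-cm UH is the DRH scaled by (10 mm)/d, so U_p = 99.0 × 10/11.98 = 82.7 m³/s.

U_p ≈ 82.7 m³/s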